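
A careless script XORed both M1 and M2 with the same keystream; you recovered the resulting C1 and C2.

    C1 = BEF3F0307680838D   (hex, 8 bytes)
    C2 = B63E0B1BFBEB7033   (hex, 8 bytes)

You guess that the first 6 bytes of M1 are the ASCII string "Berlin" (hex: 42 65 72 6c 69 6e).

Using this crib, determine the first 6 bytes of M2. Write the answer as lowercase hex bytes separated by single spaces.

4a a8 89 47 e4 05

First, C1 ⊕ C2 = (M1 ⊕ K) ⊕ (M2 ⊕ K) = M1 ⊕ M2, so the key drops out. Then M2 = (M1 ⊕ M2) ⊕ M1 over the first 6 bytes.
byte 0: (be XOR b6) XOR 42 = 08 XOR 42 = 4a
byte 1: (f3 XOR 3e) XOR 65 = cd XOR 65 = a8
byte 2: (f0 XOR 0b) XOR 72 = fb XOR 72 = 89
byte 3: (30 XOR 1b) XOR 6c = 2b XOR 6c = 47
byte 4: (76 XOR fb) XOR 69 = 8d XOR 69 = e4
byte 5: (80 XOR eb) XOR 6e = 6b XOR 6e = 05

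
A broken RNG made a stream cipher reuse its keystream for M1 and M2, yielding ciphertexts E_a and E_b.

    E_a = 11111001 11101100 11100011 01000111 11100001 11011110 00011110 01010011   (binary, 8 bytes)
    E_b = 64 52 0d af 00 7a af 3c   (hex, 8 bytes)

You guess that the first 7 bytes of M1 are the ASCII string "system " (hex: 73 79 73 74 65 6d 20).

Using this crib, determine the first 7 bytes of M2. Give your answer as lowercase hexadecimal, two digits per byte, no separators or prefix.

eec79d9c84c991

First, E_a ⊕ E_b = (M1 ⊕ K) ⊕ (M2 ⊕ K) = M1 ⊕ M2, so the key drops out. Then M2 = (M1 ⊕ M2) ⊕ M1 over the first 7 bytes.
byte 0: (f9 XOR 64) XOR 73 = 9d XOR 73 = ee
byte 1: (ec XOR 52) XOR 79 = be XOR 79 = c7
byte 2: (e3 XOR 0d) XOR 73 = ee XOR 73 = 9d
byte 3: (47 XOR af) XOR 74 = e8 XOR 74 = 9c
byte 4: (e1 XOR 00) XOR 65 = e1 XOR 65 = 84
byte 5: (de XOR 7a) XOR 6d = a4 XOR 6d = c9
byte 6: (1e XOR af) XOR 20 = b1 XOR 20 = 91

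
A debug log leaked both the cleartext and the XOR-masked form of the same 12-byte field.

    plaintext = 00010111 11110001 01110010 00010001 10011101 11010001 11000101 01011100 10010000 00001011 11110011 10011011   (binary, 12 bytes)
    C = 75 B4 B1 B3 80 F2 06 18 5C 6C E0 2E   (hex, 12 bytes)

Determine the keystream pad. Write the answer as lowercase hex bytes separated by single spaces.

Since C = plaintext ⊕ pad, XORing both sides with plaintext gives pad = plaintext ⊕ C.
byte 0: 17 ⊕ 75 = 62
byte 1: f1 ⊕ b4 = 45
byte 2: 72 ⊕ b1 = c3
byte 3: 11 ⊕ b3 = a2
byte 4: 9d ⊕ 80 = 1d
byte 5: d1 ⊕ f2 = 23
byte 6: c5 ⊕ 06 = c3
byte 7: 5c ⊕ 18 = 44
byte 8: 90 ⊕ 5c = cc
byte 9: 0b ⊕ 6c = 67
byte 10: f3 ⊕ e0 = 13
byte 11: 9b ⊕ 2e = b5

62 45 c3 a2 1d 23 c3 44 cc 67 13 b5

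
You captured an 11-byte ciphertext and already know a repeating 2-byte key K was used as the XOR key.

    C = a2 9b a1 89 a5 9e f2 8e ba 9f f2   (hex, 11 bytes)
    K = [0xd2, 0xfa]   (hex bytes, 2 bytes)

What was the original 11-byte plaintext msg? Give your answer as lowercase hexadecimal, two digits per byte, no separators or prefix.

The 2-byte key repeats, so the effective keystream is d2 fa d2 fa d2 fa d2 fa d2 fa d2.
byte 0: a2 xor d2 = 70
byte 1: 9b xor fa = 61
byte 2: a1 xor d2 = 73
byte 3: 89 xor fa = 73
byte 4: a5 xor d2 = 77
byte 5: 9e xor fa = 64
byte 6: f2 xor d2 = 20
byte 7: 8e xor fa = 74
byte 8: ba xor d2 = 68
byte 9: 9f xor fa = 65
byte 10: f2 xor d2 = 20

7061737377642074686520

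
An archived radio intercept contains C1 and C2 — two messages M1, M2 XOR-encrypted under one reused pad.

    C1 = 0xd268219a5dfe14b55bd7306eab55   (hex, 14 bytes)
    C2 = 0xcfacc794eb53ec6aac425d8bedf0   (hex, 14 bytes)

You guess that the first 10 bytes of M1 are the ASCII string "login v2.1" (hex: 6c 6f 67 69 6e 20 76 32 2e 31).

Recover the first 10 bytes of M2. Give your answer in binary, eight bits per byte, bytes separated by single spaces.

First, C1 ⊕ C2 = (M1 ⊕ K) ⊕ (M2 ⊕ K) = M1 ⊕ M2, so the key drops out. Then M2 = (M1 ⊕ M2) ⊕ M1 over the first 10 bytes.
byte 0: (d2 XOR cf) XOR 6c = 1d XOR 6c = 71
byte 1: (68 XOR ac) XOR 6f = c4 XOR 6f = ab
byte 2: (21 XOR c7) XOR 67 = e6 XOR 67 = 81
byte 3: (9a XOR 94) XOR 69 = 0e XOR 69 = 67
byte 4: (5d XOR eb) XOR 6e = b6 XOR 6e = d8
byte 5: (fe XOR 53) XOR 20 = ad XOR 20 = 8d
byte 6: (14 XOR ec) XOR 76 = f8 XOR 76 = 8e
byte 7: (b5 XOR 6a) XOR 32 = df XOR 32 = ed
byte 8: (5b XOR ac) XOR 2e = f7 XOR 2e = d9
byte 9: (d7 XOR 42) XOR 31 = 95 XOR 31 = a4

01110001 10101011 10000001 01100111 11011000 10001101 10001110 11101101 11011001 10100100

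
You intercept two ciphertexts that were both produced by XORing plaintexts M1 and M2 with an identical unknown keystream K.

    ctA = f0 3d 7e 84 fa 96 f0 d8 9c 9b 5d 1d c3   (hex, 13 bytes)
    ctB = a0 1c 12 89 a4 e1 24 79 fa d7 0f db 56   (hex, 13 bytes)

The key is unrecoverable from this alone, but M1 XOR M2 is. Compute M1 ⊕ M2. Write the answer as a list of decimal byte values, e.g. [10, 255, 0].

[80, 33, 108, 13, 94, 119, 212, 161, 102, 76, 82, 198, 149]

ctA ⊕ ctB = (M1 ⊕ K) ⊕ (M2 ⊕ K) = M1 ⊕ M2 — the shared key cancels under XOR.
byte 0: 240 ⊕ 160 =  80
byte 1:  61 ⊕  28 =  33
byte 2: 126 ⊕  18 = 108
byte 3: 132 ⊕ 137 =  13
byte 4: 250 ⊕ 164 =  94
byte 5: 150 ⊕ 225 = 119
byte 6: 240 ⊕  36 = 212
byte 7: 216 ⊕ 121 = 161
byte 8: 156 ⊕ 250 = 102
byte 9: 155 ⊕ 215 =  76
byte 10:  93 ⊕  15 =  82
byte 11:  29 ⊕ 219 = 198
byte 12: 195 ⊕  86 = 149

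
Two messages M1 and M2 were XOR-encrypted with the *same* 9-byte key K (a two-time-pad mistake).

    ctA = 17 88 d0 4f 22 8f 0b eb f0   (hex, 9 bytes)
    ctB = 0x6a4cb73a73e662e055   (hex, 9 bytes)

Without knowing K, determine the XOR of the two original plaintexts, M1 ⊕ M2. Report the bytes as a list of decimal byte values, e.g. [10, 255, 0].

[125, 196, 103, 117, 81, 105, 105, 11, 165]

ctA ⊕ ctB = (M1 ⊕ K) ⊕ (M2 ⊕ K) = M1 ⊕ M2 — the shared key cancels under XOR.
 23 XOR 106 = 125
136 XOR  76 = 196
208 XOR 183 = 103
 79 XOR  58 = 117
 34 XOR 115 =  81
143 XOR 230 = 105
 11 XOR  98 = 105
235 XOR 224 =  11
240 XOR  85 = 165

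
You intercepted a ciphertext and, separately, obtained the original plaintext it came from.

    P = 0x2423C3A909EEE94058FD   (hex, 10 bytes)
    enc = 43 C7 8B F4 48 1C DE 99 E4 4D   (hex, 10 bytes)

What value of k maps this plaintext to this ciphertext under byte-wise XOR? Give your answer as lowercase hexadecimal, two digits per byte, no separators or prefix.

67e4485d41f237d9bcb0

Since enc = P ⊕ k, XORing both sides with P gives k = P ⊕ enc.
24 ⊕ 43 = 67
23 ⊕ c7 = e4
c3 ⊕ 8b = 48
a9 ⊕ f4 = 5d
09 ⊕ 48 = 41
ee ⊕ 1c = f2
e9 ⊕ de = 37
40 ⊕ 99 = d9
58 ⊕ e4 = bc
fd ⊕ 4d = b0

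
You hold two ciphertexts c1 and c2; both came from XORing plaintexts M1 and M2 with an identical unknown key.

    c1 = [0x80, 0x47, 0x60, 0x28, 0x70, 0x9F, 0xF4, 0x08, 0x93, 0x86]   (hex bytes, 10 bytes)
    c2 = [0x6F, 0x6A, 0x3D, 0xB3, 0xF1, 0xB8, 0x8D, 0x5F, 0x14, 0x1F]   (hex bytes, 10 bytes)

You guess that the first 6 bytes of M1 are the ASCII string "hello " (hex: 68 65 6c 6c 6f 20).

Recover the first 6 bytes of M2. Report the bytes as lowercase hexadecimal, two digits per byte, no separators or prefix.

874831f7ee07

First, c1 ⊕ c2 = (M1 ⊕ K) ⊕ (M2 ⊕ K) = M1 ⊕ M2, so the key drops out. Then M2 = (M1 ⊕ M2) ⊕ M1 over the first 6 bytes.
byte 0: (80 XOR 6f) XOR 68 = ef XOR 68 = 87
byte 1: (47 XOR 6a) XOR 65 = 2d XOR 65 = 48
byte 2: (60 XOR 3d) XOR 6c = 5d XOR 6c = 31
byte 3: (28 XOR b3) XOR 6c = 9b XOR 6c = f7
byte 4: (70 XOR f1) XOR 6f = 81 XOR 6f = ee
byte 5: (9f XOR b8) XOR 20 = 27 XOR 20 = 07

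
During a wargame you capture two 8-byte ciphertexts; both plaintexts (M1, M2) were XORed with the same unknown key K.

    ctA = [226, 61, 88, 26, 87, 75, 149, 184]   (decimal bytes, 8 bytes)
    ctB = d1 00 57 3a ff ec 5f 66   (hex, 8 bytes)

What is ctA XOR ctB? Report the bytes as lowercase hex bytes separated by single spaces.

33 3d 0f 20 a8 a7 ca de

ctA ⊕ ctB = (M1 ⊕ K) ⊕ (M2 ⊕ K) = M1 ⊕ M2 — the shared key cancels under XOR.
e2 ^ d1 = 33
3d ^ 00 = 3d
58 ^ 57 = 0f
1a ^ 3a = 20
57 ^ ff = a8
4b ^ ec = a7
95 ^ 5f = ca
b8 ^ 66 = de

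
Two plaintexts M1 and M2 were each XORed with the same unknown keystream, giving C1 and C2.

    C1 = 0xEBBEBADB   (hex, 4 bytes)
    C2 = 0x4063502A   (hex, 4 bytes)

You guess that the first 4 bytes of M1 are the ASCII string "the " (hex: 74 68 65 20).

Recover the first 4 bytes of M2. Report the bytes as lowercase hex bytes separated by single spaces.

df b5 8f d1

First, C1 ⊕ C2 = (M1 ⊕ K) ⊕ (M2 ⊕ K) = M1 ⊕ M2, so the key drops out. Then M2 = (M1 ⊕ M2) ⊕ M1 over the first 4 bytes.
byte 0: (eb XOR 40) XOR 74 = ab XOR 74 = df
byte 1: (be XOR 63) XOR 68 = dd XOR 68 = b5
byte 2: (ba XOR 50) XOR 65 = ea XOR 65 = 8f
byte 3: (db XOR 2a) XOR 20 = f1 XOR 20 = d1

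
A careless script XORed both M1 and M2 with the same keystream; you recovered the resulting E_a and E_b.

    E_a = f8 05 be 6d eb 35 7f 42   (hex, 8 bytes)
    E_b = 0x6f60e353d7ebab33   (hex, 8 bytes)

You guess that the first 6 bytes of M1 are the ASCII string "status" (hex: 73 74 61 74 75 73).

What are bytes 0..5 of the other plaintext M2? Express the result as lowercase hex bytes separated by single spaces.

First, E_a ⊕ E_b = (M1 ⊕ K) ⊕ (M2 ⊕ K) = M1 ⊕ M2, so the key drops out. Then M2 = (M1 ⊕ M2) ⊕ M1 over the first 6 bytes.
byte 0: (f8 ^ 6f) ^ 73 = 97 ^ 73 = e4
byte 1: (05 ^ 60) ^ 74 = 65 ^ 74 = 11
byte 2: (be ^ e3) ^ 61 = 5d ^ 61 = 3c
byte 3: (6d ^ 53) ^ 74 = 3e ^ 74 = 4a
byte 4: (eb ^ d7) ^ 75 = 3c ^ 75 = 49
byte 5: (35 ^ eb) ^ 73 = de ^ 73 = ad

e4 11 3c 4a 49 ad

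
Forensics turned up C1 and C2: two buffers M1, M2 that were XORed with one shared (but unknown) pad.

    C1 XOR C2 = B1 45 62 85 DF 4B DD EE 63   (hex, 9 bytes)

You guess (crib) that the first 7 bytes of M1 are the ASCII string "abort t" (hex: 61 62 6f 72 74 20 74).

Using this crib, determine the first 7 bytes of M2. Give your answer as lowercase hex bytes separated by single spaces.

Since C1 ⊕ C2 = M1 ⊕ M2, XORing with the guessed M1 bytes yields the corresponding M2 bytes: M2 = (C1 ⊕ C2) ⊕ M1.
byte 0: 177 ^  97 = 208
byte 1:  69 ^  98 =  39
byte 2:  98 ^ 111 =  13
byte 3: 133 ^ 114 = 247
byte 4: 223 ^ 116 = 171
byte 5:  75 ^  32 = 107
byte 6: 221 ^ 116 = 169

d0 27 0d f7 ab 6b a9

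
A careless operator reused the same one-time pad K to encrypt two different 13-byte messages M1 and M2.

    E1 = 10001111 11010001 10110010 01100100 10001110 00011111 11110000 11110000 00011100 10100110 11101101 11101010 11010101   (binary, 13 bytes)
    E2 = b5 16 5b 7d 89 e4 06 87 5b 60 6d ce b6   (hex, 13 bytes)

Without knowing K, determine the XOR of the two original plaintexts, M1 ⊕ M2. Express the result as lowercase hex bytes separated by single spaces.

E1 ⊕ E2 = (M1 ⊕ K) ⊕ (M2 ⊕ K) = M1 ⊕ M2 — the shared key cancels under XOR.
8f ^ b5 = 3a
d1 ^ 16 = c7
b2 ^ 5b = e9
64 ^ 7d = 19
8e ^ 89 = 07
1f ^ e4 = fb
f0 ^ 06 = f6
f0 ^ 87 = 77
1c ^ 5b = 47
a6 ^ 60 = c6
ed ^ 6d = 80
ea ^ ce = 24
d5 ^ b6 = 63

3a c7 e9 19 07 fb f6 77 47 c6 80 24 63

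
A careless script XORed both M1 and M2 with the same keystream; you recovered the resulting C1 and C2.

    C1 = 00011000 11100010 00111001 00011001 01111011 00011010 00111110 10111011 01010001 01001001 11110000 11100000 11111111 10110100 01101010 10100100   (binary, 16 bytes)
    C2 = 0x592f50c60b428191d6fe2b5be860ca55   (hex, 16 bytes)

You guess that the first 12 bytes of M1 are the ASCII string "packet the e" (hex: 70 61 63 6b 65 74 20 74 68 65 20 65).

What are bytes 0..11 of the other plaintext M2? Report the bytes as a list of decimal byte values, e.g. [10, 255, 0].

First, C1 ⊕ C2 = (M1 ⊕ K) ⊕ (M2 ⊕ K) = M1 ⊕ M2, so the key drops out. Then M2 = (M1 ⊕ M2) ⊕ M1 over the first 12 bytes.
byte 0: (18 XOR 59) XOR 70 = 41 XOR 70 = 31
byte 1: (e2 XOR 2f) XOR 61 = cd XOR 61 = ac
byte 2: (39 XOR 50) XOR 63 = 69 XOR 63 = 0a
byte 3: (19 XOR c6) XOR 6b = df XOR 6b = b4
byte 4: (7b XOR 0b) XOR 65 = 70 XOR 65 = 15
byte 5: (1a XOR 42) XOR 74 = 58 XOR 74 = 2c
byte 6: (3e XOR 81) XOR 20 = bf XOR 20 = 9f
byte 7: (bb XOR 91) XOR 74 = 2a XOR 74 = 5e
byte 8: (51 XOR d6) XOR 68 = 87 XOR 68 = ef
byte 9: (49 XOR fe) XOR 65 = b7 XOR 65 = d2
byte 10: (f0 XOR 2b) XOR 20 = db XOR 20 = fb
byte 11: (e0 XOR 5b) XOR 65 = bb XOR 65 = de

[49, 172, 10, 180, 21, 44, 159, 94, 239, 210, 251, 222]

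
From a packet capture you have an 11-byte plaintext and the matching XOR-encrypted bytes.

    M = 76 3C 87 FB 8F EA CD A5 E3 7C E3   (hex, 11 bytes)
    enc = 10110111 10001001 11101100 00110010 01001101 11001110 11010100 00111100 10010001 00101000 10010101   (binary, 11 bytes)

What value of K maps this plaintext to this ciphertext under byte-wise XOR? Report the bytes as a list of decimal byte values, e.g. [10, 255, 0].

[193, 181, 107, 201, 194, 36, 25, 153, 114, 84, 118]

Since enc = M ⊕ K, XORing both sides with M gives K = M ⊕ enc.
76 ⊕ b7 = c1
3c ⊕ 89 = b5
87 ⊕ ec = 6b
fb ⊕ 32 = c9
8f ⊕ 4d = c2
ea ⊕ ce = 24
cd ⊕ d4 = 19
a5 ⊕ 3c = 99
e3 ⊕ 91 = 72
7c ⊕ 28 = 54
e3 ⊕ 95 = 76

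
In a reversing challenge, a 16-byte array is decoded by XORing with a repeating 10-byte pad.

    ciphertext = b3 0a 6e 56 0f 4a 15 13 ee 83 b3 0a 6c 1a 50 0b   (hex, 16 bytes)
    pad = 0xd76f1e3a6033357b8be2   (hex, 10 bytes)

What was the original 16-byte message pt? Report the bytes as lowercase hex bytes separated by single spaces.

The 10-byte key repeats, so the effective keystream is d7 6f 1e 3a 60 33 35 7b 8b e2 d7 6f 1e 3a 60 33.
byte 0: b3 ⊕ d7 = 64
byte 1: 0a ⊕ 6f = 65
byte 2: 6e ⊕ 1e = 70
byte 3: 56 ⊕ 3a = 6c
byte 4: 0f ⊕ 60 = 6f
byte 5: 4a ⊕ 33 = 79
byte 6: 15 ⊕ 35 = 20
byte 7: 13 ⊕ 7b = 68
byte 8: ee ⊕ 8b = 65
byte 9: 83 ⊕ e2 = 61
byte 10: b3 ⊕ d7 = 64
byte 11: 0a ⊕ 6f = 65
byte 12: 6c ⊕ 1e = 72
byte 13: 1a ⊕ 3a = 20
byte 14: 50 ⊕ 60 = 30
byte 15: 0b ⊕ 33 = 38

64 65 70 6c 6f 79 20 68 65 61 64 65 72 20 30 38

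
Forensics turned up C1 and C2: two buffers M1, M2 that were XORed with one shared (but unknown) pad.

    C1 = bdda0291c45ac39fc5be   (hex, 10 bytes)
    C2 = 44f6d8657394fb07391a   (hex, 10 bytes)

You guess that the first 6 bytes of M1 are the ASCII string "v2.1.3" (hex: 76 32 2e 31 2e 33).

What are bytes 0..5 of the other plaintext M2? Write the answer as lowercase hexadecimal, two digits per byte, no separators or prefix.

First, C1 ⊕ C2 = (M1 ⊕ K) ⊕ (M2 ⊕ K) = M1 ⊕ M2, so the key drops out. Then M2 = (M1 ⊕ M2) ⊕ M1 over the first 6 bytes.
byte 0: (bd ^ 44) ^ 76 = f9 ^ 76 = 8f
byte 1: (da ^ f6) ^ 32 = 2c ^ 32 = 1e
byte 2: (02 ^ d8) ^ 2e = da ^ 2e = f4
byte 3: (91 ^ 65) ^ 31 = f4 ^ 31 = c5
byte 4: (c4 ^ 73) ^ 2e = b7 ^ 2e = 99
byte 5: (5a ^ 94) ^ 33 = ce ^ 33 = fd

8f1ef4c599fd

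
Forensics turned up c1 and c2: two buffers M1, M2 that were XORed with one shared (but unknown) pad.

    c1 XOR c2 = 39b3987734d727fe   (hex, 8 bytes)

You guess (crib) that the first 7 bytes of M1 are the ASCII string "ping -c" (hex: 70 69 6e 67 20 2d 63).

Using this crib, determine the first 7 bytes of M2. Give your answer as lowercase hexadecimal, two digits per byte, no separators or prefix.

Since c1 ⊕ c2 = M1 ⊕ M2, XORing with the guessed M1 bytes yields the corresponding M2 bytes: M2 = (c1 ⊕ c2) ⊕ M1.
39 xor 70 = 49
b3 xor 69 = da
98 xor 6e = f6
77 xor 67 = 10
34 xor 20 = 14
d7 xor 2d = fa
27 xor 63 = 44

49daf61014fa44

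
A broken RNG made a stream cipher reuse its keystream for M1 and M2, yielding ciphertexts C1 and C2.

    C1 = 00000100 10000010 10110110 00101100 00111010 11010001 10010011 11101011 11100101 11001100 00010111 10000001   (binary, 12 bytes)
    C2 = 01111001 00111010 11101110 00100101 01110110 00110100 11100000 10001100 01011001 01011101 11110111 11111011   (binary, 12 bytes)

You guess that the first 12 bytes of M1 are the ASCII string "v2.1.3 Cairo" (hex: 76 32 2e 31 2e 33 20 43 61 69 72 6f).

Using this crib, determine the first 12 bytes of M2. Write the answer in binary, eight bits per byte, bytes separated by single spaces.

00001011 10001010 01110110 00111000 01100010 11010110 01010011 00100100 11011101 11111000 10010010 00010101

First, C1 ⊕ C2 = (M1 ⊕ K) ⊕ (M2 ⊕ K) = M1 ⊕ M2, so the key drops out. Then M2 = (M1 ⊕ M2) ⊕ M1 over the first 12 bytes.
byte 0: (04 ^ 79) ^ 76 = 7d ^ 76 = 0b
byte 1: (82 ^ 3a) ^ 32 = b8 ^ 32 = 8a
byte 2: (b6 ^ ee) ^ 2e = 58 ^ 2e = 76
byte 3: (2c ^ 25) ^ 31 = 09 ^ 31 = 38
byte 4: (3a ^ 76) ^ 2e = 4c ^ 2e = 62
byte 5: (d1 ^ 34) ^ 33 = e5 ^ 33 = d6
byte 6: (93 ^ e0) ^ 20 = 73 ^ 20 = 53
byte 7: (eb ^ 8c) ^ 43 = 67 ^ 43 = 24
byte 8: (e5 ^ 59) ^ 61 = bc ^ 61 = dd
byte 9: (cc ^ 5d) ^ 69 = 91 ^ 69 = f8
byte 10: (17 ^ f7) ^ 72 = e0 ^ 72 = 92
byte 11: (81 ^ fb) ^ 6f = 7a ^ 6f = 15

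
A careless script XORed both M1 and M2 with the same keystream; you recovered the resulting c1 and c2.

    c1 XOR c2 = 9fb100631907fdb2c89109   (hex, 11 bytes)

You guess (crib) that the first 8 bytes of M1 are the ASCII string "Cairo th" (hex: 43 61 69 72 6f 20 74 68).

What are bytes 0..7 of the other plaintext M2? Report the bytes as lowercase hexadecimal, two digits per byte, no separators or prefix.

dcd06911762789da

Since c1 ⊕ c2 = M1 ⊕ M2, XORing with the guessed M1 bytes yields the corresponding M2 bytes: M2 = (c1 ⊕ c2) ⊕ M1.
9f XOR 43 = dc
b1 XOR 61 = d0
00 XOR 69 = 69
63 XOR 72 = 11
19 XOR 6f = 76
07 XOR 20 = 27
fd XOR 74 = 89
b2 XOR 68 = da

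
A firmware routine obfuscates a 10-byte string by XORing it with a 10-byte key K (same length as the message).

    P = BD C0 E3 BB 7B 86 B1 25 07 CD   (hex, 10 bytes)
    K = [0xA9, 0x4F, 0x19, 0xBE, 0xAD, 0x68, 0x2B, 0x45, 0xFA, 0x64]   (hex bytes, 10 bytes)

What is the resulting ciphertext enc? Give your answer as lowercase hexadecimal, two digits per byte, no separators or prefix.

148ffa05d6ee9a60fda9

XOR is its own inverse, so applying the key byte-wise gives the result directly.
byte 0: 189 ⊕ 169 =  20
byte 1: 192 ⊕  79 = 143
byte 2: 227 ⊕  25 = 250
byte 3: 187 ⊕ 190 =   5
byte 4: 123 ⊕ 173 = 214
byte 5: 134 ⊕ 104 = 238
byte 6: 177 ⊕  43 = 154
byte 7:  37 ⊕  69 =  96
byte 8:   7 ⊕ 250 = 253
byte 9: 205 ⊕ 100 = 169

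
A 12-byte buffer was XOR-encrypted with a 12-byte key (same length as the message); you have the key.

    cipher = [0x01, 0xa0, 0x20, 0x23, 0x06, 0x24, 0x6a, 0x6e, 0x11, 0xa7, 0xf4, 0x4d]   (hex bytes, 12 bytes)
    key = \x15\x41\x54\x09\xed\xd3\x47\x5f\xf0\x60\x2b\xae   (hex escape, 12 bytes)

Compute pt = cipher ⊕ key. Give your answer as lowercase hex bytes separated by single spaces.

14 e1 74 2a eb f7 2d 31 e1 c7 df e3

  1 XOR  21 =  20
160 XOR  65 = 225
 32 XOR  84 = 116
 35 XOR   9 =  42
  6 XOR 237 = 235
 36 XOR 211 = 247
106 XOR  71 =  45
110 XOR  95 =  49
 17 XOR 240 = 225
167 XOR  96 = 199
244 XOR  43 = 223
 77 XOR 174 = 227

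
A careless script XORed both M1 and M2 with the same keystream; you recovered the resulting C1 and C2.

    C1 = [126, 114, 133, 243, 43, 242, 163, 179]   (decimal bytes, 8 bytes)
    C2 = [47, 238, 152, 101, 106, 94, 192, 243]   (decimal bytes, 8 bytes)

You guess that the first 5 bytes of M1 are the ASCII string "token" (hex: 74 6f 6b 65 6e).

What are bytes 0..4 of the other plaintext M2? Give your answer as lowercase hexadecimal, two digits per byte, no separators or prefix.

First, C1 ⊕ C2 = (M1 ⊕ K) ⊕ (M2 ⊕ K) = M1 ⊕ M2, so the key drops out. Then M2 = (M1 ⊕ M2) ⊕ M1 over the first 5 bytes.
byte 0: (7e XOR 2f) XOR 74 = 51 XOR 74 = 25
byte 1: (72 XOR ee) XOR 6f = 9c XOR 6f = f3
byte 2: (85 XOR 98) XOR 6b = 1d XOR 6b = 76
byte 3: (f3 XOR 65) XOR 65 = 96 XOR 65 = f3
byte 4: (2b XOR 6a) XOR 6e = 41 XOR 6e = 2f

25f376f32f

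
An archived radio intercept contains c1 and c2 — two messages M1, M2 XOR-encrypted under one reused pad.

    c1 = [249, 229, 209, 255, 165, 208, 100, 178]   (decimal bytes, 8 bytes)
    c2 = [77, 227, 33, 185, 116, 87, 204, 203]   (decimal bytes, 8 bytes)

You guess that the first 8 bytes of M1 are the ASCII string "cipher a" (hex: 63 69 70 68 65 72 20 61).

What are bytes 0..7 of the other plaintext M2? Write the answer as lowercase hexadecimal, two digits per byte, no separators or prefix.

First, c1 ⊕ c2 = (M1 ⊕ K) ⊕ (M2 ⊕ K) = M1 ⊕ M2, so the key drops out. Then M2 = (M1 ⊕ M2) ⊕ M1 over the first 8 bytes.
byte 0: (f9 ⊕ 4d) ⊕ 63 = b4 ⊕ 63 = d7
byte 1: (e5 ⊕ e3) ⊕ 69 = 06 ⊕ 69 = 6f
byte 2: (d1 ⊕ 21) ⊕ 70 = f0 ⊕ 70 = 80
byte 3: (ff ⊕ b9) ⊕ 68 = 46 ⊕ 68 = 2e
byte 4: (a5 ⊕ 74) ⊕ 65 = d1 ⊕ 65 = b4
byte 5: (d0 ⊕ 57) ⊕ 72 = 87 ⊕ 72 = f5
byte 6: (64 ⊕ cc) ⊕ 20 = a8 ⊕ 20 = 88
byte 7: (b2 ⊕ cb) ⊕ 61 = 79 ⊕ 61 = 18

d76f802eb4f58818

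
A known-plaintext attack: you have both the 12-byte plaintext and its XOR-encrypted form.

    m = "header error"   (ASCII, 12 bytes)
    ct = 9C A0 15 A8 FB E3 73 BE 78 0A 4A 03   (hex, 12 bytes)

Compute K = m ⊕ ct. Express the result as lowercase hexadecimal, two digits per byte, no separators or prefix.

f4c574cc9e9153db0a782571

Since ct = m ⊕ K, XORing both sides with m gives K = m ⊕ ct.
68 ⊕ 9c = f4
65 ⊕ a0 = c5
61 ⊕ 15 = 74
64 ⊕ a8 = cc
65 ⊕ fb = 9e
72 ⊕ e3 = 91
20 ⊕ 73 = 53
65 ⊕ be = db
72 ⊕ 78 = 0a
72 ⊕ 0a = 78
6f ⊕ 4a = 25
72 ⊕ 03 = 71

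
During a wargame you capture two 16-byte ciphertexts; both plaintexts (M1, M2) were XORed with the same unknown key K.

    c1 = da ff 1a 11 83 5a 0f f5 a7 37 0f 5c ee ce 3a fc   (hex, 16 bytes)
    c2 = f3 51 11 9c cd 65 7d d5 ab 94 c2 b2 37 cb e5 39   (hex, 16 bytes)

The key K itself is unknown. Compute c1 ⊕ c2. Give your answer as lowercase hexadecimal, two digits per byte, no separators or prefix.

29ae0b8d4e3f72200ca3cdeed905dfc5

c1 ⊕ c2 = (M1 ⊕ K) ⊕ (M2 ⊕ K) = M1 ⊕ M2 — the shared key cancels under XOR.
218 xor 243 =  41
255 xor  81 = 174
 26 xor  17 =  11
 17 xor 156 = 141
131 xor 205 =  78
 90 xor 101 =  63
 15 xor 125 = 114
245 xor 213 =  32
167 xor 171 =  12
 55 xor 148 = 163
 15 xor 194 = 205
 92 xor 178 = 238
238 xor  55 = 217
206 xor 203 =   5
 58 xor 229 = 223
252 xor  57 = 197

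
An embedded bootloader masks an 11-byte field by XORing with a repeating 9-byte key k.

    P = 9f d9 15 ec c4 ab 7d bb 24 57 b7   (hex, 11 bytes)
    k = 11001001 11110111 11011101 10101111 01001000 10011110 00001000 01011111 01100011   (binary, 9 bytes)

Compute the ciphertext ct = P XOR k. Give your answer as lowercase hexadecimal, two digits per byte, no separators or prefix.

The 9-byte key repeats, so the effective keystream is c9 f7 dd af 48 9e 08 5f 63 c9 f7.
byte 0: 9f XOR c9 = 56
byte 1: d9 XOR f7 = 2e
byte 2: 15 XOR dd = c8
byte 3: ec XOR af = 43
byte 4: c4 XOR 48 = 8c
byte 5: ab XOR 9e = 35
byte 6: 7d XOR 08 = 75
byte 7: bb XOR 5f = e4
byte 8: 24 XOR 63 = 47
byte 9: 57 XOR c9 = 9e
byte 10: b7 XOR f7 = 40

562ec8438c3575e4479e40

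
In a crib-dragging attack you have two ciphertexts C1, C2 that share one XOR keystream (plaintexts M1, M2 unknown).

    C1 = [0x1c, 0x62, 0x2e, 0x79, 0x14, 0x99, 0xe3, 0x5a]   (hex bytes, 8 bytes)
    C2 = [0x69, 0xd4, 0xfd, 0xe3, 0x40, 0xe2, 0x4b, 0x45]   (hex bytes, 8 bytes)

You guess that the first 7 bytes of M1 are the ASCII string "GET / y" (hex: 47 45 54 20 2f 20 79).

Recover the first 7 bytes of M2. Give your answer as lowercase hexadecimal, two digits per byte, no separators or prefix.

32f387ba7b5bd1

First, C1 ⊕ C2 = (M1 ⊕ K) ⊕ (M2 ⊕ K) = M1 ⊕ M2, so the key drops out. Then M2 = (M1 ⊕ M2) ⊕ M1 over the first 7 bytes.
byte 0: (1c xor 69) xor 47 = 75 xor 47 = 32
byte 1: (62 xor d4) xor 45 = b6 xor 45 = f3
byte 2: (2e xor fd) xor 54 = d3 xor 54 = 87
byte 3: (79 xor e3) xor 20 = 9a xor 20 = ba
byte 4: (14 xor 40) xor 2f = 54 xor 2f = 7b
byte 5: (99 xor e2) xor 20 = 7b xor 20 = 5b
byte 6: (e3 xor 4b) xor 79 = a8 xor 79 = d1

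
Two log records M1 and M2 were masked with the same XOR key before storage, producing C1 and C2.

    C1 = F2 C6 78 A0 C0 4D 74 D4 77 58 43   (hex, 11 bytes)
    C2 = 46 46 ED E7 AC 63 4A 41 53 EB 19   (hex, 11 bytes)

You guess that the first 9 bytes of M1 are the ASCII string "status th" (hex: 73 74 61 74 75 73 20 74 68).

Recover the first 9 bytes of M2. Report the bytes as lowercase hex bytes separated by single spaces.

First, C1 ⊕ C2 = (M1 ⊕ K) ⊕ (M2 ⊕ K) = M1 ⊕ M2, so the key drops out. Then M2 = (M1 ⊕ M2) ⊕ M1 over the first 9 bytes.
byte 0: (f2 ^ 46) ^ 73 = b4 ^ 73 = c7
byte 1: (c6 ^ 46) ^ 74 = 80 ^ 74 = f4
byte 2: (78 ^ ed) ^ 61 = 95 ^ 61 = f4
byte 3: (a0 ^ e7) ^ 74 = 47 ^ 74 = 33
byte 4: (c0 ^ ac) ^ 75 = 6c ^ 75 = 19
byte 5: (4d ^ 63) ^ 73 = 2e ^ 73 = 5d
byte 6: (74 ^ 4a) ^ 20 = 3e ^ 20 = 1e
byte 7: (d4 ^ 41) ^ 74 = 95 ^ 74 = e1
byte 8: (77 ^ 53) ^ 68 = 24 ^ 68 = 4c

c7 f4 f4 33 19 5d 1e e1 4c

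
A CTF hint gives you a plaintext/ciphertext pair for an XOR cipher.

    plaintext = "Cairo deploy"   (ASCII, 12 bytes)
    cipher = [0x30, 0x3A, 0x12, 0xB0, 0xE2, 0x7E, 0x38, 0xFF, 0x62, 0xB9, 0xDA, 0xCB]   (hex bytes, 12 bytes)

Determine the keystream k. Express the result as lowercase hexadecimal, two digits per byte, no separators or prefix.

735b7bc28d5e5c9a12d5b5b2

Since cipher = plaintext ⊕ k, XORing both sides with plaintext gives k = plaintext ⊕ cipher.
 67 ^  48 = 115
 97 ^  58 =  91
105 ^  18 = 123
114 ^ 176 = 194
111 ^ 226 = 141
 32 ^ 126 =  94
100 ^  56 =  92
101 ^ 255 = 154
112 ^  98 =  18
108 ^ 185 = 213
111 ^ 218 = 181
121 ^ 203 = 178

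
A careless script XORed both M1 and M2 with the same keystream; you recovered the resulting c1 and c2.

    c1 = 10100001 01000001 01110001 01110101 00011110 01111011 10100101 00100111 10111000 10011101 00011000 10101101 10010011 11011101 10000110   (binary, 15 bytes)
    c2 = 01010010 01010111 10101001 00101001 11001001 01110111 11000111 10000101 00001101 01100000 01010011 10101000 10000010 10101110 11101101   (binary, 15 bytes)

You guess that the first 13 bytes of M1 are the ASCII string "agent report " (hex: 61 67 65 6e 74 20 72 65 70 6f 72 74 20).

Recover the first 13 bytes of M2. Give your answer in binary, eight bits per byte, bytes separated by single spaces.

10010010 01110001 10111101 00110010 10100011 00101100 00010000 11000111 11000101 10010010 00111001 01110001 00110001

First, c1 ⊕ c2 = (M1 ⊕ K) ⊕ (M2 ⊕ K) = M1 ⊕ M2, so the key drops out. Then M2 = (M1 ⊕ M2) ⊕ M1 over the first 13 bytes.
byte 0: (a1 ^ 52) ^ 61 = f3 ^ 61 = 92
byte 1: (41 ^ 57) ^ 67 = 16 ^ 67 = 71
byte 2: (71 ^ a9) ^ 65 = d8 ^ 65 = bd
byte 3: (75 ^ 29) ^ 6e = 5c ^ 6e = 32
byte 4: (1e ^ c9) ^ 74 = d7 ^ 74 = a3
byte 5: (7b ^ 77) ^ 20 = 0c ^ 20 = 2c
byte 6: (a5 ^ c7) ^ 72 = 62 ^ 72 = 10
byte 7: (27 ^ 85) ^ 65 = a2 ^ 65 = c7
byte 8: (b8 ^ 0d) ^ 70 = b5 ^ 70 = c5
byte 9: (9d ^ 60) ^ 6f = fd ^ 6f = 92
byte 10: (18 ^ 53) ^ 72 = 4b ^ 72 = 39
byte 11: (ad ^ a8) ^ 74 = 05 ^ 74 = 71
byte 12: (93 ^ 82) ^ 20 = 11 ^ 20 = 31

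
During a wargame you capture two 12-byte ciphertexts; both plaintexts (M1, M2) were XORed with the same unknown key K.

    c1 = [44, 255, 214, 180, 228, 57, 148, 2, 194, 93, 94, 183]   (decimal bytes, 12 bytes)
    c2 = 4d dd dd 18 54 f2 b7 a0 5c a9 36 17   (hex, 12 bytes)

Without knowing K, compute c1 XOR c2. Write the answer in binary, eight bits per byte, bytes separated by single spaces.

c1 ⊕ c2 = (M1 ⊕ K) ⊕ (M2 ⊕ K) = M1 ⊕ M2 — the shared key cancels under XOR.
byte 0: 2c ⊕ 4d = 61
byte 1: ff ⊕ dd = 22
byte 2: d6 ⊕ dd = 0b
byte 3: b4 ⊕ 18 = ac
byte 4: e4 ⊕ 54 = b0
byte 5: 39 ⊕ f2 = cb
byte 6: 94 ⊕ b7 = 23
byte 7: 02 ⊕ a0 = a2
byte 8: c2 ⊕ 5c = 9e
byte 9: 5d ⊕ a9 = f4
byte 10: 5e ⊕ 36 = 68
byte 11: b7 ⊕ 17 = a0

01100001 00100010 00001011 10101100 10110000 11001011 00100011 10100010 10011110 11110100 01101000 10100000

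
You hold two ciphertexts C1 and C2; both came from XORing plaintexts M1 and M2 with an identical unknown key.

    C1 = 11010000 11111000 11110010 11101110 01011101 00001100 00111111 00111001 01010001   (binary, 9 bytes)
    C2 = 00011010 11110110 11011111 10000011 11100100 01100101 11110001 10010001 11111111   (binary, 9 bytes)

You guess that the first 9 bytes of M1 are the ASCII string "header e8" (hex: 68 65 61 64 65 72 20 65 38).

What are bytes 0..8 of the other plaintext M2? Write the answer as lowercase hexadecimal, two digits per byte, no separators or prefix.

a26b4c09dc1beecd96

First, C1 ⊕ C2 = (M1 ⊕ K) ⊕ (M2 ⊕ K) = M1 ⊕ M2, so the key drops out. Then M2 = (M1 ⊕ M2) ⊕ M1 over the first 9 bytes.
byte 0: (d0 xor 1a) xor 68 = ca xor 68 = a2
byte 1: (f8 xor f6) xor 65 = 0e xor 65 = 6b
byte 2: (f2 xor df) xor 61 = 2d xor 61 = 4c
byte 3: (ee xor 83) xor 64 = 6d xor 64 = 09
byte 4: (5d xor e4) xor 65 = b9 xor 65 = dc
byte 5: (0c xor 65) xor 72 = 69 xor 72 = 1b
byte 6: (3f xor f1) xor 20 = ce xor 20 = ee
byte 7: (39 xor 91) xor 65 = a8 xor 65 = cd
byte 8: (51 xor ff) xor 38 = ae xor 38 = 96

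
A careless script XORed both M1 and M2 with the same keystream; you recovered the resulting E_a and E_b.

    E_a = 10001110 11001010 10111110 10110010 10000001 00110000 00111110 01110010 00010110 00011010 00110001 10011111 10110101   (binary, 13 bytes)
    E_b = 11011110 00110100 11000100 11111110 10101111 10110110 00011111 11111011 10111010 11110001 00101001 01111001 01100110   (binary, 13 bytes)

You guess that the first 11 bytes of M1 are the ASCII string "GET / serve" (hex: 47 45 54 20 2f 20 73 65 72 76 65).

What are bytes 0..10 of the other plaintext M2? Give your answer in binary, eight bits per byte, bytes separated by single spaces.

First, E_a ⊕ E_b = (M1 ⊕ K) ⊕ (M2 ⊕ K) = M1 ⊕ M2, so the key drops out. Then M2 = (M1 ⊕ M2) ⊕ M1 over the first 11 bytes.
byte 0: (8e ^ de) ^ 47 = 50 ^ 47 = 17
byte 1: (ca ^ 34) ^ 45 = fe ^ 45 = bb
byte 2: (be ^ c4) ^ 54 = 7a ^ 54 = 2e
byte 3: (b2 ^ fe) ^ 20 = 4c ^ 20 = 6c
byte 4: (81 ^ af) ^ 2f = 2e ^ 2f = 01
byte 5: (30 ^ b6) ^ 20 = 86 ^ 20 = a6
byte 6: (3e ^ 1f) ^ 73 = 21 ^ 73 = 52
byte 7: (72 ^ fb) ^ 65 = 89 ^ 65 = ec
byte 8: (16 ^ ba) ^ 72 = ac ^ 72 = de
byte 9: (1a ^ f1) ^ 76 = eb ^ 76 = 9d
byte 10: (31 ^ 29) ^ 65 = 18 ^ 65 = 7d

00010111 10111011 00101110 01101100 00000001 10100110 01010010 11101100 11011110 10011101 01111101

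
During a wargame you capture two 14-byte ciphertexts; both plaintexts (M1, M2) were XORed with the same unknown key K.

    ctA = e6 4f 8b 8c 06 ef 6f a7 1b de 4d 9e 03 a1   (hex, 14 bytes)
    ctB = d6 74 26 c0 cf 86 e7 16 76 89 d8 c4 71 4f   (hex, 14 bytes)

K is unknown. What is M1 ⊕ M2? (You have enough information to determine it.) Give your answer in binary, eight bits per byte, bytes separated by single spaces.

00110000 00111011 10101101 01001100 11001001 01101001 10001000 10110001 01101101 01010111 10010101 01011010 01110010 11101110

ctA ⊕ ctB = (M1 ⊕ K) ⊕ (M2 ⊕ K) = M1 ⊕ M2 — the shared key cancels under XOR.
230 XOR 214 =  48
 79 XOR 116 =  59
139 XOR  38 = 173
140 XOR 192 =  76
  6 XOR 207 = 201
239 XOR 134 = 105
111 XOR 231 = 136
167 XOR  22 = 177
 27 XOR 118 = 109
222 XOR 137 =  87
 77 XOR 216 = 149
158 XOR 196 =  90
  3 XOR 113 = 114
161 XOR  79 = 238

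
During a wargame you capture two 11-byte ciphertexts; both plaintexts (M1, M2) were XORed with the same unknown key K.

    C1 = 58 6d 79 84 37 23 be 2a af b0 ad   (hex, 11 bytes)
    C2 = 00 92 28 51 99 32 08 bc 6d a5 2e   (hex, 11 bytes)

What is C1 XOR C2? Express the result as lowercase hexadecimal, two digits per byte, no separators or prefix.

58ff51d5ae11b696c21583

C1 ⊕ C2 = (M1 ⊕ K) ⊕ (M2 ⊕ K) = M1 ⊕ M2 — the shared key cancels under XOR.
58 ⊕ 00 = 58
6d ⊕ 92 = ff
79 ⊕ 28 = 51
84 ⊕ 51 = d5
37 ⊕ 99 = ae
23 ⊕ 32 = 11
be ⊕ 08 = b6
2a ⊕ bc = 96
af ⊕ 6d = c2
b0 ⊕ a5 = 15
ad ⊕ 2e = 83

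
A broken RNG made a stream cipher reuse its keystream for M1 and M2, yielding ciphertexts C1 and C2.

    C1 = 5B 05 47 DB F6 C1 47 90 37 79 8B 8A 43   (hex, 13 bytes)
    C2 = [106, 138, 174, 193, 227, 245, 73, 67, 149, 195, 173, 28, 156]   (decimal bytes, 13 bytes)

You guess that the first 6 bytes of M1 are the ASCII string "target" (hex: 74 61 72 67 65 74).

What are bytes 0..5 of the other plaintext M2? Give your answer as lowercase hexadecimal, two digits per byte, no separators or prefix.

45ee9b7d7040

First, C1 ⊕ C2 = (M1 ⊕ K) ⊕ (M2 ⊕ K) = M1 ⊕ M2, so the key drops out. Then M2 = (M1 ⊕ M2) ⊕ M1 over the first 6 bytes.
byte 0: (5b XOR 6a) XOR 74 = 31 XOR 74 = 45
byte 1: (05 XOR 8a) XOR 61 = 8f XOR 61 = ee
byte 2: (47 XOR ae) XOR 72 = e9 XOR 72 = 9b
byte 3: (db XOR c1) XOR 67 = 1a XOR 67 = 7d
byte 4: (f6 XOR e3) XOR 65 = 15 XOR 65 = 70
byte 5: (c1 XOR f5) XOR 74 = 34 XOR 74 = 40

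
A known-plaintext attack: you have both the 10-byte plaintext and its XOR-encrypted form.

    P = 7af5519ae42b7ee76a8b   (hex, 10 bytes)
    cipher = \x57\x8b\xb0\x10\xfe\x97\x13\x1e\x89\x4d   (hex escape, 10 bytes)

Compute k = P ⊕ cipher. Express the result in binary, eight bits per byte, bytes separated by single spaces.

Since cipher = P ⊕ k, XORing both sides with P gives k = P ⊕ cipher.
01111010 XOR 01010111 = 00101101
11110101 XOR 10001011 = 01111110
01010001 XOR 10110000 = 11100001
10011010 XOR 00010000 = 10001010
11100100 XOR 11111110 = 00011010
00101011 XOR 10010111 = 10111100
01111110 XOR 00010011 = 01101101
11100111 XOR 00011110 = 11111001
01101010 XOR 10001001 = 11100011
10001011 XOR 01001101 = 11000110

00101101 01111110 11100001 10001010 00011010 10111100 01101101 11111001 11100011 11000110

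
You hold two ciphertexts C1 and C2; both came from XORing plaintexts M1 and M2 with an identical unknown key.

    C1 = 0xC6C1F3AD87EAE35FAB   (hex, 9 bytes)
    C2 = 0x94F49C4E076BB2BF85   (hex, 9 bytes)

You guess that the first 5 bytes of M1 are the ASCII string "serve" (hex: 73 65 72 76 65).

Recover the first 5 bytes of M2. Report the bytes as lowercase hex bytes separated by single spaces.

21 50 1d 95 e5

First, C1 ⊕ C2 = (M1 ⊕ K) ⊕ (M2 ⊕ K) = M1 ⊕ M2, so the key drops out. Then M2 = (M1 ⊕ M2) ⊕ M1 over the first 5 bytes.
byte 0: (c6 xor 94) xor 73 = 52 xor 73 = 21
byte 1: (c1 xor f4) xor 65 = 35 xor 65 = 50
byte 2: (f3 xor 9c) xor 72 = 6f xor 72 = 1d
byte 3: (ad xor 4e) xor 76 = e3 xor 76 = 95
byte 4: (87 xor 07) xor 65 = 80 xor 65 = e5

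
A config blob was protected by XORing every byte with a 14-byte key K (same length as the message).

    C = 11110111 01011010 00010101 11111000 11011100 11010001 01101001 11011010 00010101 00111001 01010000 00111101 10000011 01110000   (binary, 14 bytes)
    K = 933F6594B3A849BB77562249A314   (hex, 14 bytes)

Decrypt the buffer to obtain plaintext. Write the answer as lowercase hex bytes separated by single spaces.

XOR is its own inverse, so applying the key byte-wise gives the result directly.
f7 ^ 93 = 64
5a ^ 3f = 65
15 ^ 65 = 70
f8 ^ 94 = 6c
dc ^ b3 = 6f
d1 ^ a8 = 79
69 ^ 49 = 20
da ^ bb = 61
15 ^ 77 = 62
39 ^ 56 = 6f
50 ^ 22 = 72
3d ^ 49 = 74
83 ^ a3 = 20
70 ^ 14 = 64

64 65 70 6c 6f 79 20 61 62 6f 72 74 20 64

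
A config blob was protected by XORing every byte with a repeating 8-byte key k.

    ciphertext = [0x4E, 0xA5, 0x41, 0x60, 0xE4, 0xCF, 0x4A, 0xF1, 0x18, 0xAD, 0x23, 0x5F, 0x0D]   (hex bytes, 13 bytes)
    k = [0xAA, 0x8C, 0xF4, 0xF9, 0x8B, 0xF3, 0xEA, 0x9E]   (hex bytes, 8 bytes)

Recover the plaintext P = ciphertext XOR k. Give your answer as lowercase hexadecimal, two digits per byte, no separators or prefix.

The 8-byte key repeats, so the effective keystream is aa 8c f4 f9 8b f3 ea 9e aa 8c f4 f9 8b.
byte 0: 4e ^ aa = e4
byte 1: a5 ^ 8c = 29
byte 2: 41 ^ f4 = b5
byte 3: 60 ^ f9 = 99
byte 4: e4 ^ 8b = 6f
byte 5: cf ^ f3 = 3c
byte 6: 4a ^ ea = a0
byte 7: f1 ^ 9e = 6f
byte 8: 18 ^ aa = b2
byte 9: ad ^ 8c = 21
byte 10: 23 ^ f4 = d7
byte 11: 5f ^ f9 = a6
byte 12: 0d ^ 8b = 86

e429b5996f3ca06fb221d7a686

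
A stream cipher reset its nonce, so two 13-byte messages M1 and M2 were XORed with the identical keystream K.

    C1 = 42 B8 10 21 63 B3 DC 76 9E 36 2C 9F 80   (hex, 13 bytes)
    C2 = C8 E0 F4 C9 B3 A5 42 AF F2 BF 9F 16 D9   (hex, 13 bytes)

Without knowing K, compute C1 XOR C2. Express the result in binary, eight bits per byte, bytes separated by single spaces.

C1 ⊕ C2 = (M1 ⊕ K) ⊕ (M2 ⊕ K) = M1 ⊕ M2 — the shared key cancels under XOR.
42 xor c8 = 8a
b8 xor e0 = 58
10 xor f4 = e4
21 xor c9 = e8
63 xor b3 = d0
b3 xor a5 = 16
dc xor 42 = 9e
76 xor af = d9
9e xor f2 = 6c
36 xor bf = 89
2c xor 9f = b3
9f xor 16 = 89
80 xor d9 = 59

10001010 01011000 11100100 11101000 11010000 00010110 10011110 11011001 01101100 10001001 10110011 10001001 01011001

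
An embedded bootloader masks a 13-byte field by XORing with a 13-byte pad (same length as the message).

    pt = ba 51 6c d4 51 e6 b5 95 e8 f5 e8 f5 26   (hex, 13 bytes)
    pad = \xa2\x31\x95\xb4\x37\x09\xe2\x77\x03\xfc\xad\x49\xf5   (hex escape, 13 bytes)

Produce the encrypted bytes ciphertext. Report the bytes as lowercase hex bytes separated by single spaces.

18 60 f9 60 66 ef 57 e2 eb 09 45 bc d3

XOR is its own inverse, so applying the key byte-wise gives the result directly.
byte 0: ba ⊕ a2 = 18
byte 1: 51 ⊕ 31 = 60
byte 2: 6c ⊕ 95 = f9
byte 3: d4 ⊕ b4 = 60
byte 4: 51 ⊕ 37 = 66
byte 5: e6 ⊕ 09 = ef
byte 6: b5 ⊕ e2 = 57
byte 7: 95 ⊕ 77 = e2
byte 8: e8 ⊕ 03 = eb
byte 9: f5 ⊕ fc = 09
byte 10: e8 ⊕ ad = 45
byte 11: f5 ⊕ 49 = bc
byte 12: 26 ⊕ f5 = d3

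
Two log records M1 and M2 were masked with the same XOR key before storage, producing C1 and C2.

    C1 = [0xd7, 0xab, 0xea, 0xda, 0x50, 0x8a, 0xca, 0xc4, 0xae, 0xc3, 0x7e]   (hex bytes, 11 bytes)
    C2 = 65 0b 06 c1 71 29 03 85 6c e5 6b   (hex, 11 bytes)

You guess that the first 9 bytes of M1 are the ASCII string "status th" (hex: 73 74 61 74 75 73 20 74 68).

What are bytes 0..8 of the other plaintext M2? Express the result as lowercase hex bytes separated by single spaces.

c1 d4 8d 6f 54 d0 e9 35 aa

First, C1 ⊕ C2 = (M1 ⊕ K) ⊕ (M2 ⊕ K) = M1 ⊕ M2, so the key drops out. Then M2 = (M1 ⊕ M2) ⊕ M1 over the first 9 bytes.
byte 0: (d7 XOR 65) XOR 73 = b2 XOR 73 = c1
byte 1: (ab XOR 0b) XOR 74 = a0 XOR 74 = d4
byte 2: (ea XOR 06) XOR 61 = ec XOR 61 = 8d
byte 3: (da XOR c1) XOR 74 = 1b XOR 74 = 6f
byte 4: (50 XOR 71) XOR 75 = 21 XOR 75 = 54
byte 5: (8a XOR 29) XOR 73 = a3 XOR 73 = d0
byte 6: (ca XOR 03) XOR 20 = c9 XOR 20 = e9
byte 7: (c4 XOR 85) XOR 74 = 41 XOR 74 = 35
byte 8: (ae XOR 6c) XOR 68 = c2 XOR 68 = aa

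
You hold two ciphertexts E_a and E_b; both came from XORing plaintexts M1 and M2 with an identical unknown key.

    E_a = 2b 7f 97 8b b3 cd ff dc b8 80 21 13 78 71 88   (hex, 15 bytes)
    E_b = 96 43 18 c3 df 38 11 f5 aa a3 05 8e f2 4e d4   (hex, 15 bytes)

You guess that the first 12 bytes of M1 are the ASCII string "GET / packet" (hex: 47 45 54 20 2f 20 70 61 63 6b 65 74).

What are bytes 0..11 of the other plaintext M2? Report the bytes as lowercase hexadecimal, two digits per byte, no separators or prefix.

First, E_a ⊕ E_b = (M1 ⊕ K) ⊕ (M2 ⊕ K) = M1 ⊕ M2, so the key drops out. Then M2 = (M1 ⊕ M2) ⊕ M1 over the first 12 bytes.
byte 0: (2b ^ 96) ^ 47 = bd ^ 47 = fa
byte 1: (7f ^ 43) ^ 45 = 3c ^ 45 = 79
byte 2: (97 ^ 18) ^ 54 = 8f ^ 54 = db
byte 3: (8b ^ c3) ^ 20 = 48 ^ 20 = 68
byte 4: (b3 ^ df) ^ 2f = 6c ^ 2f = 43
byte 5: (cd ^ 38) ^ 20 = f5 ^ 20 = d5
byte 6: (ff ^ 11) ^ 70 = ee ^ 70 = 9e
byte 7: (dc ^ f5) ^ 61 = 29 ^ 61 = 48
byte 8: (b8 ^ aa) ^ 63 = 12 ^ 63 = 71
byte 9: (80 ^ a3) ^ 6b = 23 ^ 6b = 48
byte 10: (21 ^ 05) ^ 65 = 24 ^ 65 = 41
byte 11: (13 ^ 8e) ^ 74 = 9d ^ 74 = e9

fa79db6843d59e48714841e9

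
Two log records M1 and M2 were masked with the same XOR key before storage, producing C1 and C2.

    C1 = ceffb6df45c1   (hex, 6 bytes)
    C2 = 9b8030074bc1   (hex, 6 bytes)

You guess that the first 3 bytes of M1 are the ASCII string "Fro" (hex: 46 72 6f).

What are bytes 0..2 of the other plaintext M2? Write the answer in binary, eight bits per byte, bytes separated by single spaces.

First, C1 ⊕ C2 = (M1 ⊕ K) ⊕ (M2 ⊕ K) = M1 ⊕ M2, so the key drops out. Then M2 = (M1 ⊕ M2) ⊕ M1 over the first 3 bytes.
byte 0: (ce ^ 9b) ^ 46 = 55 ^ 46 = 13
byte 1: (ff ^ 80) ^ 72 = 7f ^ 72 = 0d
byte 2: (b6 ^ 30) ^ 6f = 86 ^ 6f = e9

00010011 00001101 11101001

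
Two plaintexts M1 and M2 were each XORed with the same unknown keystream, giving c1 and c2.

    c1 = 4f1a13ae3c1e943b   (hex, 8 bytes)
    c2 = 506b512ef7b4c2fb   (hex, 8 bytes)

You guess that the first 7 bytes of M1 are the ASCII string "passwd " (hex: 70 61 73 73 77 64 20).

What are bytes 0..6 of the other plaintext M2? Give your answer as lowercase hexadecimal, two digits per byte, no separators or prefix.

6f1031f3bcce76

First, c1 ⊕ c2 = (M1 ⊕ K) ⊕ (M2 ⊕ K) = M1 ⊕ M2, so the key drops out. Then M2 = (M1 ⊕ M2) ⊕ M1 over the first 7 bytes.
byte 0: (4f xor 50) xor 70 = 1f xor 70 = 6f
byte 1: (1a xor 6b) xor 61 = 71 xor 61 = 10
byte 2: (13 xor 51) xor 73 = 42 xor 73 = 31
byte 3: (ae xor 2e) xor 73 = 80 xor 73 = f3
byte 4: (3c xor f7) xor 77 = cb xor 77 = bc
byte 5: (1e xor b4) xor 64 = aa xor 64 = ce
byte 6: (94 xor c2) xor 20 = 56 xor 20 = 76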